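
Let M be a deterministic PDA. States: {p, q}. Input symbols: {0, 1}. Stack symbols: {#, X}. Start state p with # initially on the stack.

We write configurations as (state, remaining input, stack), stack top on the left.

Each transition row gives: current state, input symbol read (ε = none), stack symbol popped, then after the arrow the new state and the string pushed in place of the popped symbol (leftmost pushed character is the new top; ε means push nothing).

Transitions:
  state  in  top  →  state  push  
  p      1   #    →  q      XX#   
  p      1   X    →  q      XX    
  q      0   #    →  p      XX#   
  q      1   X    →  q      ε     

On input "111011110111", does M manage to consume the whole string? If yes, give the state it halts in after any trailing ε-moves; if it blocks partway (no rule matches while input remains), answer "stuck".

(p, 111011110111, #) ⊢ (q, 11011110111, XX#) ⊢ (q, 1011110111, X#) ⊢ (q, 011110111, #) ⊢ (p, 11110111, XX#) ⊢ (q, 1110111, XXX#) ⊢ (q, 110111, XX#) ⊢ (q, 10111, X#) ⊢ (q, 0111, #) ⊢ (p, 111, XX#) ⊢ (q, 11, XXX#) ⊢ (q, 1, XX#) ⊢ (q, ε, X#)
All input consumed; M is in state q.

q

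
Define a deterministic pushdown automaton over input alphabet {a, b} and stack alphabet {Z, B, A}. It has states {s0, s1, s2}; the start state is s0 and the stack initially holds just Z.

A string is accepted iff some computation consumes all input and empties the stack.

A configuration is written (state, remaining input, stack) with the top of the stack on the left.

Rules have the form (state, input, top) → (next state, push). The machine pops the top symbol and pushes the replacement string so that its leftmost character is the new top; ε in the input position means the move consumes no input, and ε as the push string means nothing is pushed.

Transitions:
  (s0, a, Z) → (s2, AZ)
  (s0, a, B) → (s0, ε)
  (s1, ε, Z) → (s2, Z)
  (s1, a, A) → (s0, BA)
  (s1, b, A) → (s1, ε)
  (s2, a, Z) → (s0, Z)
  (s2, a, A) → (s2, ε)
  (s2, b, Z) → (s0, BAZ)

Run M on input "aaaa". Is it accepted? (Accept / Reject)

Reject

(s0, aaaa, Z)
  read a, top Z: go to s2, push AZ → (s2, aaa, AZ)
  read a, top A: go to s2, push ε → (s2, aa, Z)
  read a, top Z: go to s0, push Z → (s0, a, Z)
  read a, top Z: go to s2, push AZ → (s2, ε, AZ)
All input consumed; stack is AZ, not empty, and no further ε-move applies.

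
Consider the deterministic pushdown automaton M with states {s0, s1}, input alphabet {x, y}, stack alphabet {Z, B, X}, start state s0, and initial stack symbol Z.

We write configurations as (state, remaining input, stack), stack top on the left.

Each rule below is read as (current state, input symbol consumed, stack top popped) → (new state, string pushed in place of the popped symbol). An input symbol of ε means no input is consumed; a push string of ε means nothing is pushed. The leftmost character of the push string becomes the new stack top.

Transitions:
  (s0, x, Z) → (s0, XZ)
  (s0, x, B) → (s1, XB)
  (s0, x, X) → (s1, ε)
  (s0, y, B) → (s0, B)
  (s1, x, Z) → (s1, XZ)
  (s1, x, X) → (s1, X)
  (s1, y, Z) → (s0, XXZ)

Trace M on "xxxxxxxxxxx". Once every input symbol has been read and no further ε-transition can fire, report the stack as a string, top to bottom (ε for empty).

(s0, xxxxxxxxxxx, Z)
  read x, top Z: go to s0, push XZ → (s0, xxxxxxxxxx, XZ)
  read x, top X: go to s1, push ε → (s1, xxxxxxxxx, Z)
  read x, top Z: go to s1, push XZ → (s1, xxxxxxxx, XZ)
  read x, top X: go to s1, push X → (s1, xxxxxxx, XZ)
  read x, top X: go to s1, push X → (s1, xxxxxx, XZ)
  read x, top X: go to s1, push X → (s1, xxxxx, XZ)
  read x, top X: go to s1, push X → (s1, xxxx, XZ)
  read x, top X: go to s1, push X → (s1, xxx, XZ)
  read x, top X: go to s1, push X → (s1, xx, XZ)
  read x, top X: go to s1, push X → (s1, x, XZ)
  read x, top X: go to s1, push X → (s1, ε, XZ)
All input consumed in state s1 with stack XZ.

XZ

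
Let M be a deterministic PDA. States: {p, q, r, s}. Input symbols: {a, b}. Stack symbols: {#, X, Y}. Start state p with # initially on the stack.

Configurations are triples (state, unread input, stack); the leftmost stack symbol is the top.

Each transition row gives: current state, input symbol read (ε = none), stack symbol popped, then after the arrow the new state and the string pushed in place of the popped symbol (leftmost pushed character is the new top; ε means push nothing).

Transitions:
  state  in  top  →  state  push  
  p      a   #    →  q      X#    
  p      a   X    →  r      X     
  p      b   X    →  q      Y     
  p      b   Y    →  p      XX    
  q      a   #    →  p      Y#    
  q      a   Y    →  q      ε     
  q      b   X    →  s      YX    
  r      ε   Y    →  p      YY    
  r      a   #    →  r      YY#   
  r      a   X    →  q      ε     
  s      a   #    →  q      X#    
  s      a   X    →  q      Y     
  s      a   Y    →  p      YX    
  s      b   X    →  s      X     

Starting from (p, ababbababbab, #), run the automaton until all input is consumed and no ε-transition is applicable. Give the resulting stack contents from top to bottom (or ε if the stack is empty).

YXXXXX#

(p, ababbababbab, #) ⊢ (q, babbababbab, X#) ⊢ (s, abbababbab, YX#) ⊢ (p, bbababbab, YXX#) ⊢ (p, bababbab, XXXX#) ⊢ (q, ababbab, YXXX#) ⊢ (q, babbab, XXX#) ⊢ (s, abbab, YXXX#) ⊢ (p, bbab, YXXXX#) ⊢ (p, bab, XXXXXX#) ⊢ (q, ab, YXXXXX#) ⊢ (q, b, XXXXX#) ⊢ (s, ε, YXXXXX#)
All input consumed in state s with stack YXXXXX#.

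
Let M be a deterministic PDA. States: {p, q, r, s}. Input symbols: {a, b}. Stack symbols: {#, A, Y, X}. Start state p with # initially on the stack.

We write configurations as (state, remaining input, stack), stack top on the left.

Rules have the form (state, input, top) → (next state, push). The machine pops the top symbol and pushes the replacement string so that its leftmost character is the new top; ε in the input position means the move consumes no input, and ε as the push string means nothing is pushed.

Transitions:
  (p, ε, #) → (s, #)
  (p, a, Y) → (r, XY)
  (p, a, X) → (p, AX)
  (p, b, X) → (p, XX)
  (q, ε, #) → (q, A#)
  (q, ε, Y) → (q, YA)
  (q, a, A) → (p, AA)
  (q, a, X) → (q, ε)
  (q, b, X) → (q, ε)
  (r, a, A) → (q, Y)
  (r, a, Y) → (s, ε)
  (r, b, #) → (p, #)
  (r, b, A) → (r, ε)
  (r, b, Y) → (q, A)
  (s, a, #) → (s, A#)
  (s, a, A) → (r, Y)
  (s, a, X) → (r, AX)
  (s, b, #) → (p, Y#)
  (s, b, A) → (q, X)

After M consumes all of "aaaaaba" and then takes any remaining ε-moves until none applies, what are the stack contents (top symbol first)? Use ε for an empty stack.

AA#

(p, aaaaaba, #)
  ε-move, top #: go to s, push # → (s, aaaaaba, #)
  read a, top #: go to s, push A# → (s, aaaaba, A#)
  read a, top A: go to r, push Y → (r, aaaba, Y#)
  read a, top Y: go to s, push ε → (s, aaba, #)
  read a, top #: go to s, push A# → (s, aba, A#)
  read a, top A: go to r, push Y → (r, ba, Y#)
  read b, top Y: go to q, push A → (q, a, A#)
  read a, top A: go to p, push AA → (p, ε, AA#)
All input consumed in state p with stack AA#.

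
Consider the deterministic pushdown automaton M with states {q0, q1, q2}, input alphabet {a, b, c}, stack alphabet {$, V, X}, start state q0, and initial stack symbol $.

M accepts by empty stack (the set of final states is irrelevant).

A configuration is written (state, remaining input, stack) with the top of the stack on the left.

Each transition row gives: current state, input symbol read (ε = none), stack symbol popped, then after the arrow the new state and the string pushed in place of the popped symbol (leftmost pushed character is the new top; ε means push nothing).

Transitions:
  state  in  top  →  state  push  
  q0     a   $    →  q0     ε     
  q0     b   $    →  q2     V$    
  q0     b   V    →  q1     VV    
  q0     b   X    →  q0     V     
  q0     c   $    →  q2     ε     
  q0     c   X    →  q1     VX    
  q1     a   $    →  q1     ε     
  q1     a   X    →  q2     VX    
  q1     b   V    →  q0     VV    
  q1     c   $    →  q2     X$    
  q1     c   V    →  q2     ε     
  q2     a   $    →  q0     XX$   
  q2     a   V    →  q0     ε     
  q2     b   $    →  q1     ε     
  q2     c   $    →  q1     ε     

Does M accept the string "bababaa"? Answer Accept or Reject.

(q0, bababaa, $)
  read b, top $: go to q2, push V$ → (q2, ababaa, V$)
  read a, top V: go to q0, push ε → (q0, babaa, $)
  read b, top $: go to q2, push V$ → (q2, abaa, V$)
  read a, top V: go to q0, push ε → (q0, baa, $)
  read b, top $: go to q2, push V$ → (q2, aa, V$)
  read a, top V: go to q0, push ε → (q0, a, $)
  read a, top $: go to q0, push ε → (q0, ε, ε)
All input consumed and the stack is empty.

Accept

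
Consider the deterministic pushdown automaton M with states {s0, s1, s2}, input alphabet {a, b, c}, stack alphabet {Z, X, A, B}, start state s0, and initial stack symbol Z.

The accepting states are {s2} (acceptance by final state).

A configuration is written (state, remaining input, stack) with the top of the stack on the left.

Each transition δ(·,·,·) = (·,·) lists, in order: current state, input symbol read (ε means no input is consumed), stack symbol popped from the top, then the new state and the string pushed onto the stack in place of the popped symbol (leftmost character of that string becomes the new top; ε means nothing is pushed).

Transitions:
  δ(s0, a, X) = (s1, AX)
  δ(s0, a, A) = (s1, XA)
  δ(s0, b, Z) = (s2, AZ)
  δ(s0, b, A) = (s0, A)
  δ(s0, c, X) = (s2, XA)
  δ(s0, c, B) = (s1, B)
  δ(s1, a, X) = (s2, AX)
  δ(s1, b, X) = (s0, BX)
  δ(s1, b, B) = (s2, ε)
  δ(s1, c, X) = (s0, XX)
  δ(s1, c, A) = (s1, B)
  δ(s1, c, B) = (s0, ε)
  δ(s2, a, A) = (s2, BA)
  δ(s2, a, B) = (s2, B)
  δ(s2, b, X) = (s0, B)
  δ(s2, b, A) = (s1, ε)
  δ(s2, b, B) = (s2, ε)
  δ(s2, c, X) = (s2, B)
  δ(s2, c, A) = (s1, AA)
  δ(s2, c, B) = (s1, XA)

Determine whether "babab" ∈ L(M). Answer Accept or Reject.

Accept

(s0, babab, Z)
  read b, top Z: go to s2, push AZ → (s2, abab, AZ)
  read a, top A: go to s2, push BA → (s2, bab, BAZ)
  read b, top B: go to s2, push ε → (s2, ab, AZ)
  read a, top A: go to s2, push BA → (s2, b, BAZ)
  read b, top B: go to s2, push ε → (s2, ε, AZ)
All input consumed; state s2 ∈ F.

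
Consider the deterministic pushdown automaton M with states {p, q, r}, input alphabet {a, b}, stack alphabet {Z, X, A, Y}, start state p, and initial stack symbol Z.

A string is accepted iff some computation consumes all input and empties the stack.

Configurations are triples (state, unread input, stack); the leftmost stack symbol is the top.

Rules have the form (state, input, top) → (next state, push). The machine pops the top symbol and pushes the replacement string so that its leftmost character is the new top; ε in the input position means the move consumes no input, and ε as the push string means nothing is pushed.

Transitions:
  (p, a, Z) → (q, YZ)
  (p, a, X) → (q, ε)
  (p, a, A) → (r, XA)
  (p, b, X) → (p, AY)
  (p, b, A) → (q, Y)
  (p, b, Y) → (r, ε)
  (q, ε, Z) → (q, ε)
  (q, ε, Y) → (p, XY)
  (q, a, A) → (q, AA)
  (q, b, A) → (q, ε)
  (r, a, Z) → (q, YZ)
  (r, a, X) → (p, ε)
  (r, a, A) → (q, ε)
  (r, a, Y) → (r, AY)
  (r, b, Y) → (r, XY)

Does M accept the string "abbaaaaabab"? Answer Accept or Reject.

Reject

(p, abbaaaaabab, Z) ⊢ (q, bbaaaaabab, YZ) ⊢ (p, bbaaaaabab, XYZ) ⊢ (p, baaaaabab, AYYZ) ⊢ (q, aaaaabab, YYYZ) ⊢ (p, aaaaabab, XYYYZ) ⊢ (q, aaaabab, YYYZ) ⊢ (p, aaaabab, XYYYZ) ⊢ (q, aaabab, YYYZ) ⊢ (p, aaabab, XYYYZ) ⊢ (q, aabab, YYYZ) ⊢ (p, aabab, XYYYZ) ⊢ (q, abab, YYYZ) ⊢ (p, abab, XYYYZ) ⊢ (q, bab, YYYZ) ⊢ (p, bab, XYYYZ) ⊢ (p, ab, AYYYYZ) ⊢ (r, b, XAYYYYZ)
No transition applies at (r, b, XAYYYYZ); input not fully consumed.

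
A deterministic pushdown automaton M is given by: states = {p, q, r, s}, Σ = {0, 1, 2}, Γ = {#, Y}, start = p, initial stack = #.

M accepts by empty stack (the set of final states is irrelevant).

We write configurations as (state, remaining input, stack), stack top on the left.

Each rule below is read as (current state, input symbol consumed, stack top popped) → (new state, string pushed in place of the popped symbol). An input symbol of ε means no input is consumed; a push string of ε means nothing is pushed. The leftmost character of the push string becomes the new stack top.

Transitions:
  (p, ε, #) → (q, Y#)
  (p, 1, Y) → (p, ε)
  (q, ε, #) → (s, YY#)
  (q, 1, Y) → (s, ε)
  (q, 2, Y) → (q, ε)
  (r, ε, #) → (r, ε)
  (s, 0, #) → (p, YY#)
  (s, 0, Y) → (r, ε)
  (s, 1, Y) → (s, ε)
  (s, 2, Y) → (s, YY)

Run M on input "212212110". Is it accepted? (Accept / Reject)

Accept

(p, 212212110, #)
  ε-move, top #: go to q, push Y# → (q, 212212110, Y#)
  read 2, top Y: go to q, push ε → (q, 12212110, #)
  ε-move, top #: go to s, push YY# → (s, 12212110, YY#)
  read 1, top Y: go to s, push ε → (s, 2212110, Y#)
  read 2, top Y: go to s, push YY → (s, 212110, YY#)
  read 2, top Y: go to s, push YY → (s, 12110, YYY#)
  read 1, top Y: go to s, push ε → (s, 2110, YY#)
  read 2, top Y: go to s, push YY → (s, 110, YYY#)
  read 1, top Y: go to s, push ε → (s, 10, YY#)
  read 1, top Y: go to s, push ε → (s, 0, Y#)
  read 0, top Y: go to r, push ε → (r, ε, #)
  ε-move, top #: go to r, push ε → (r, ε, ε)
All input consumed and the stack is empty.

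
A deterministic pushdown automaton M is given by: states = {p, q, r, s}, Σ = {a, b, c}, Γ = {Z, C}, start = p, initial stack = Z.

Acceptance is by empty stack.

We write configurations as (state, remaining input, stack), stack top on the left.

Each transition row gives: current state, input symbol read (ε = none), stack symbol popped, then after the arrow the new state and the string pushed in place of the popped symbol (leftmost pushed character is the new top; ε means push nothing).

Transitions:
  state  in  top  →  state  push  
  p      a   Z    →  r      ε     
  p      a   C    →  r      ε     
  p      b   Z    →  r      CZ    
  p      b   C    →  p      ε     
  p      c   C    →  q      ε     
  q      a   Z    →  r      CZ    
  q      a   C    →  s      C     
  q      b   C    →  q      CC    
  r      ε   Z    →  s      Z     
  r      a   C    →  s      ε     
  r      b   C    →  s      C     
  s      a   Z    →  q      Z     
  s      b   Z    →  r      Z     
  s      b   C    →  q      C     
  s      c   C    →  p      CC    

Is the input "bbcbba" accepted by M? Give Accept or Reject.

Accept

(p, bbcbba, Z) ⊢ (r, bcbba, CZ) ⊢ (s, cbba, CZ) ⊢ (p, bba, CCZ) ⊢ (p, ba, CZ) ⊢ (p, a, Z) ⊢ (r, ε, ε)
All input consumed and the stack is empty.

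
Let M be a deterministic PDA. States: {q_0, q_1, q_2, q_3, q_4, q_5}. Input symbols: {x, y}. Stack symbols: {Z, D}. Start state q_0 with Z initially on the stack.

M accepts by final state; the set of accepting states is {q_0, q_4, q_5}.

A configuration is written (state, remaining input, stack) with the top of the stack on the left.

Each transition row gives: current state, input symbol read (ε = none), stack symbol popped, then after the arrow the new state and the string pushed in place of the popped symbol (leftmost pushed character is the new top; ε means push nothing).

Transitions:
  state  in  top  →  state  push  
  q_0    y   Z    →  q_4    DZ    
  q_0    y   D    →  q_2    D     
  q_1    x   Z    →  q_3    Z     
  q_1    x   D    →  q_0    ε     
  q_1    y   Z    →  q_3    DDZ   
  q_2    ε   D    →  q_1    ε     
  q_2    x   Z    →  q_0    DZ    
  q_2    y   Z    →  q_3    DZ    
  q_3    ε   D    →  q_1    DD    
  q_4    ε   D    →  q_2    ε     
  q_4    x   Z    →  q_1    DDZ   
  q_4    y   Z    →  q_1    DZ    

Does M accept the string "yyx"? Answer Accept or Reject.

Accept

(q_0, yyx, Z) ⊢ (q_4, yx, DZ) ⊢ (q_2, yx, Z) ⊢ (q_3, x, DZ) ⊢ (q_1, x, DDZ) ⊢ (q_0, ε, DZ)
All input consumed; state q_0 ∈ F.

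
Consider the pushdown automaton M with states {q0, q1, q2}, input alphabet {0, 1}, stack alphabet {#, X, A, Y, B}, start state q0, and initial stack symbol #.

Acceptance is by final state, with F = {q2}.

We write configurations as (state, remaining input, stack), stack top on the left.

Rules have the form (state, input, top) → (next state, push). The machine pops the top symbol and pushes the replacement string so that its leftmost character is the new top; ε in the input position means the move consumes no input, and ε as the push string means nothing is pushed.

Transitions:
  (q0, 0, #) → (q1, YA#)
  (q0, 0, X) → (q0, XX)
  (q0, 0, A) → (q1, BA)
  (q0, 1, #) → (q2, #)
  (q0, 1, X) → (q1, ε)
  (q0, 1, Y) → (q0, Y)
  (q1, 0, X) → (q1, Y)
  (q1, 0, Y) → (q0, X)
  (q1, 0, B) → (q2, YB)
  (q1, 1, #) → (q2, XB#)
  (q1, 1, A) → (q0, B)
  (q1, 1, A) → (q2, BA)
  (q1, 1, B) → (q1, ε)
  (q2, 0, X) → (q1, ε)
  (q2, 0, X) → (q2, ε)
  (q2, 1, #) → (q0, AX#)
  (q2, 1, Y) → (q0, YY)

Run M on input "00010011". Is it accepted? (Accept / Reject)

Accept

One accepting computation: (q0, 00010011, #) ⊢ (q1, 0010011, YA#) ⊢ (q0, 010011, XA#) ⊢ (q0, 10011, XXA#) ⊢ (q1, 0011, XA#) ⊢ (q1, 011, YA#) ⊢ (q0, 11, XA#) ⊢ (q1, 1, A#) ⊢ (q2, ε, BA#)
All input consumed and state q2 ∈ F.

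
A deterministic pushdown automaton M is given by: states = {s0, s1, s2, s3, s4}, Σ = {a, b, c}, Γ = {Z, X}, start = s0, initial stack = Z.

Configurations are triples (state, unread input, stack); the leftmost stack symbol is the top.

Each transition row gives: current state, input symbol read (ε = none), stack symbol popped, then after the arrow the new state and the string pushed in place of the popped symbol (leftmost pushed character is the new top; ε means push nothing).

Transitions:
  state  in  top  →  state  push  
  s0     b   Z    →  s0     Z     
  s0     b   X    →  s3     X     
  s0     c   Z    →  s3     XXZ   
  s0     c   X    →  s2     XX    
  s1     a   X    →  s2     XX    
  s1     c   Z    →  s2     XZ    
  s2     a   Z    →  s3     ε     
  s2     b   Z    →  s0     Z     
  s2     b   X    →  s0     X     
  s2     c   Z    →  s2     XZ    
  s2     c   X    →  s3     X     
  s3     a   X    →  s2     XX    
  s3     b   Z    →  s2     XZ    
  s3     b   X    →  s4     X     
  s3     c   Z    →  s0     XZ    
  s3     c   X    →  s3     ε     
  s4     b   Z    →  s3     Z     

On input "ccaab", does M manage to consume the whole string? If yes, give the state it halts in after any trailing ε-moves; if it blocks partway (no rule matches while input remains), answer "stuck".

stuck

(s0, ccaab, Z) ⊢ (s3, caab, XXZ) ⊢ (s3, aab, XZ) ⊢ (s2, ab, XXZ)
No transition for (s2, a, top X); M blocks with input ab remaining.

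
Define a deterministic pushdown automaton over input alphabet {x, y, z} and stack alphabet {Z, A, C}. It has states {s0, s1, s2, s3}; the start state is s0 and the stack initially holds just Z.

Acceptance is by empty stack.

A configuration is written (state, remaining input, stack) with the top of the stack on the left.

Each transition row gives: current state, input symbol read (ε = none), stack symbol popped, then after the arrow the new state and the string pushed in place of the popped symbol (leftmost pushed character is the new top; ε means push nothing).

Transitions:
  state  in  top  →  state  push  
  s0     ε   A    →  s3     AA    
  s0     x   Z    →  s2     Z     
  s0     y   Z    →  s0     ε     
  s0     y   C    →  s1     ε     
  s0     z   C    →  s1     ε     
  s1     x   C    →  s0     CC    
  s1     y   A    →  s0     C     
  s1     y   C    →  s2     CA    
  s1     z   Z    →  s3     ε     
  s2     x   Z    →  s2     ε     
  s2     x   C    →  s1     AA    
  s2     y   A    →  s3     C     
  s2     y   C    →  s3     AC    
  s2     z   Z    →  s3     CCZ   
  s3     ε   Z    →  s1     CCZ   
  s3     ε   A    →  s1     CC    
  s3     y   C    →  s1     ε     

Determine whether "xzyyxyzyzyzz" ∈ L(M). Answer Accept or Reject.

(s0, xzyyxyzyzyzz, Z) ⊢ (s2, zyyxyzyzyzz, Z) ⊢ (s3, yyxyzyzyzz, CCZ) ⊢ (s1, yxyzyzyzz, CZ) ⊢ (s2, xyzyzyzz, CAZ) ⊢ (s1, yzyzyzz, AAAZ) ⊢ (s0, zyzyzz, CAAZ) ⊢ (s1, yzyzz, AAZ) ⊢ (s0, zyzz, CAZ) ⊢ (s1, yzz, AZ) ⊢ (s0, zz, CZ) ⊢ (s1, z, Z) ⊢ (s3, ε, ε)
All input consumed and the stack is empty.

Accept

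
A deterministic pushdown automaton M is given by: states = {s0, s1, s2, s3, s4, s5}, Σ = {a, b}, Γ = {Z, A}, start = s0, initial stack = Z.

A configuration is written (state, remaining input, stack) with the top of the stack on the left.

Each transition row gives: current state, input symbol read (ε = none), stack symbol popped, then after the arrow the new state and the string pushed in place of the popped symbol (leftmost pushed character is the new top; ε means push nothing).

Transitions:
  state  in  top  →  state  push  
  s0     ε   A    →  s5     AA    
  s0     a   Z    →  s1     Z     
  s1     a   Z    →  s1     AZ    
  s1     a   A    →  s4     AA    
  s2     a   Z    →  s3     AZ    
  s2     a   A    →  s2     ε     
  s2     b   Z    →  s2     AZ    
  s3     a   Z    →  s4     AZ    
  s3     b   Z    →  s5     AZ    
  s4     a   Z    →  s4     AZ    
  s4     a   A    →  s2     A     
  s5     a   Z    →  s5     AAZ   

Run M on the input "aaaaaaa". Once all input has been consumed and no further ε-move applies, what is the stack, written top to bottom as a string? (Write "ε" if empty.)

(s0, aaaaaaa, Z)
  read a, top Z: go to s1, push Z → (s1, aaaaaa, Z)
  read a, top Z: go to s1, push AZ → (s1, aaaaa, AZ)
  read a, top A: go to s4, push AA → (s4, aaaa, AAZ)
  read a, top A: go to s2, push A → (s2, aaa, AAZ)
  read a, top A: go to s2, push ε → (s2, aa, AZ)
  read a, top A: go to s2, push ε → (s2, a, Z)
  read a, top Z: go to s3, push AZ → (s3, ε, AZ)
All input consumed in state s3 with stack AZ.

AZ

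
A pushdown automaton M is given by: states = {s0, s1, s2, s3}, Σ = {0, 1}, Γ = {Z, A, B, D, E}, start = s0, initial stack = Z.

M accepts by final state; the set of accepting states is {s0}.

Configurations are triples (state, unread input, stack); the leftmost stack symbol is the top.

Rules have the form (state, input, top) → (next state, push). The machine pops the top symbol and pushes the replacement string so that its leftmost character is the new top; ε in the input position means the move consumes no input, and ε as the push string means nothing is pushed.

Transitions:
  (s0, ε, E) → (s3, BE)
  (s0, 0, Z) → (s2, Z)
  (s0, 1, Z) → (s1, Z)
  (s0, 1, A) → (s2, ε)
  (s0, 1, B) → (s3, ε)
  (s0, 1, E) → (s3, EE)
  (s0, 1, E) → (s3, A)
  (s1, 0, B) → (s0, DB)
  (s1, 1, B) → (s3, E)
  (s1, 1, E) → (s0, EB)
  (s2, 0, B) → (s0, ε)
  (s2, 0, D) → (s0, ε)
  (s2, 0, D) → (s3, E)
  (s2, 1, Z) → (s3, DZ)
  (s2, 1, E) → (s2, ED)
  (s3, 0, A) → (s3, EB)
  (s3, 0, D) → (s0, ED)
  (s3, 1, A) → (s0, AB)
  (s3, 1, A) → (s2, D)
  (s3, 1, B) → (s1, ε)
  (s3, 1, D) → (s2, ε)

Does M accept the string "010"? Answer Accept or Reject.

One accepting computation: (s0, 010, Z) ⊢ (s2, 10, Z) ⊢ (s3, 0, DZ) ⊢ (s0, ε, EDZ)
All input consumed and state s0 ∈ F.

Accept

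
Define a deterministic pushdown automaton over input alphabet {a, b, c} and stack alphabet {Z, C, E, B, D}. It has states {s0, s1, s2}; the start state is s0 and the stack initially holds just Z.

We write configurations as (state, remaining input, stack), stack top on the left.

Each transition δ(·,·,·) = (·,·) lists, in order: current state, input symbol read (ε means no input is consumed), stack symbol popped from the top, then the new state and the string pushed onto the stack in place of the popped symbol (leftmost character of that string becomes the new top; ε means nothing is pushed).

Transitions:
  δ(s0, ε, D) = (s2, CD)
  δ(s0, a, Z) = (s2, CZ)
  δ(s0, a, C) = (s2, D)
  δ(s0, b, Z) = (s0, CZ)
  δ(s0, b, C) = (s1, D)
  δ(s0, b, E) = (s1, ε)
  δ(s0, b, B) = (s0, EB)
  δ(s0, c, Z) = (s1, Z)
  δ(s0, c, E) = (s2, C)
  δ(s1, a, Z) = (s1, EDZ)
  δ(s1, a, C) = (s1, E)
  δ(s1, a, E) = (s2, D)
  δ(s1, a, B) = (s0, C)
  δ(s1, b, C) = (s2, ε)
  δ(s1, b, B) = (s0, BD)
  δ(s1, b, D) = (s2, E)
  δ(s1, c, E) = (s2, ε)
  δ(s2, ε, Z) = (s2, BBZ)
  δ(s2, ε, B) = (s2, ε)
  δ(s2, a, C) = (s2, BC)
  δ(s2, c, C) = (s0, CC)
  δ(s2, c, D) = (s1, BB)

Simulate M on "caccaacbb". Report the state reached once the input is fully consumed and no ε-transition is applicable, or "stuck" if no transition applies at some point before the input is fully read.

(s0, caccaacbb, Z)
  read c, top Z: go to s1, push Z → (s1, accaacbb, Z)
  read a, top Z: go to s1, push EDZ → (s1, ccaacbb, EDZ)
  read c, top E: go to s2, push ε → (s2, caacbb, DZ)
  read c, top D: go to s1, push BB → (s1, aacbb, BBZ)
  read a, top B: go to s0, push C → (s0, acbb, CBZ)
  read a, top C: go to s2, push D → (s2, cbb, DBZ)
  read c, top D: go to s1, push BB → (s1, bb, BBBZ)
  read b, top B: go to s0, push BD → (s0, b, BDBBZ)
  read b, top B: go to s0, push EB → (s0, ε, EBDBBZ)
All input consumed; M is in state s0.

s0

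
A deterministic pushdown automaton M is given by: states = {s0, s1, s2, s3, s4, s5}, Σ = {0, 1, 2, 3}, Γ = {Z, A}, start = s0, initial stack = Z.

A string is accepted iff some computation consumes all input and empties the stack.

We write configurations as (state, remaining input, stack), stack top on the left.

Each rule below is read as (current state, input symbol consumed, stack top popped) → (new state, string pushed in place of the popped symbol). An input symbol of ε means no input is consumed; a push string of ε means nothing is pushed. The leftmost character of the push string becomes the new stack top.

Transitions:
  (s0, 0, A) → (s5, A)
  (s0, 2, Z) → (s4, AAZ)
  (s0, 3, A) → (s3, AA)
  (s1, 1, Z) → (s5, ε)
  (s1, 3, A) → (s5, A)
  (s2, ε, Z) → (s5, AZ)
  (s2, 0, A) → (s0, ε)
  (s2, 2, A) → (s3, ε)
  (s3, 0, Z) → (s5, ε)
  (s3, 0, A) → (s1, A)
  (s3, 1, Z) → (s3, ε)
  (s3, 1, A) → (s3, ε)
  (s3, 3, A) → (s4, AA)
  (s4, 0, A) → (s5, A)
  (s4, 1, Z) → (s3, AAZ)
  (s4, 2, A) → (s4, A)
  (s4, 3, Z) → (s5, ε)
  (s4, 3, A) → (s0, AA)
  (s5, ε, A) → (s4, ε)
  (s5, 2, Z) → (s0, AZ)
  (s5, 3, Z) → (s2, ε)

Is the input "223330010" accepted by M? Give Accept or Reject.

Reject

(s0, 223330010, Z) ⊢ (s4, 23330010, AAZ) ⊢ (s4, 3330010, AAZ) ⊢ (s0, 330010, AAAZ) ⊢ (s3, 30010, AAAAZ) ⊢ (s4, 0010, AAAAAZ) ⊢ (s5, 010, AAAAAZ) ⊢ (s4, 010, AAAAZ) ⊢ (s5, 10, AAAAZ) ⊢ (s4, 10, AAAZ)
No transition applies at (s4, 10, AAAZ); input not fully consumed.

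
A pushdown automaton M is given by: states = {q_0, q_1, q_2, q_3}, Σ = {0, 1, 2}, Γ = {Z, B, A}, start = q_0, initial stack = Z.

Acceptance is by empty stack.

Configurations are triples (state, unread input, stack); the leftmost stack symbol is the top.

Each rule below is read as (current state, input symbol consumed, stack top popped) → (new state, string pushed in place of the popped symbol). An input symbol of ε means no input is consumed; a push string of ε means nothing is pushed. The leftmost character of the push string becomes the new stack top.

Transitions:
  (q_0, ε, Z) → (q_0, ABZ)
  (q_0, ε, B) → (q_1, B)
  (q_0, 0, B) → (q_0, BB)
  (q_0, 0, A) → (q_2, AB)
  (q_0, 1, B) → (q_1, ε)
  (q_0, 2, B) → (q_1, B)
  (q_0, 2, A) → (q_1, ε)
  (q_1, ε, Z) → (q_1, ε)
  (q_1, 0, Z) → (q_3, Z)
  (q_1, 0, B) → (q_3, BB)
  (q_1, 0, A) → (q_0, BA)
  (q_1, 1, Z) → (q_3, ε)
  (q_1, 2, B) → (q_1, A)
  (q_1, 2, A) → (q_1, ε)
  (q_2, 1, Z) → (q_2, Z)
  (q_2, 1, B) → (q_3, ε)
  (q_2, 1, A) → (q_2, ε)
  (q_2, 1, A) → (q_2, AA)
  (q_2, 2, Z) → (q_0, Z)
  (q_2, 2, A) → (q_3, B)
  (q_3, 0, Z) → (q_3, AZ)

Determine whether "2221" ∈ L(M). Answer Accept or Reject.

Accept

One accepting computation: (q_0, 2221, Z) ⊢ (q_0, 2221, ABZ) ⊢ (q_1, 221, BZ) ⊢ (q_1, 21, AZ) ⊢ (q_1, 1, Z) ⊢ (q_3, ε, ε)
All input consumed and the stack is empty.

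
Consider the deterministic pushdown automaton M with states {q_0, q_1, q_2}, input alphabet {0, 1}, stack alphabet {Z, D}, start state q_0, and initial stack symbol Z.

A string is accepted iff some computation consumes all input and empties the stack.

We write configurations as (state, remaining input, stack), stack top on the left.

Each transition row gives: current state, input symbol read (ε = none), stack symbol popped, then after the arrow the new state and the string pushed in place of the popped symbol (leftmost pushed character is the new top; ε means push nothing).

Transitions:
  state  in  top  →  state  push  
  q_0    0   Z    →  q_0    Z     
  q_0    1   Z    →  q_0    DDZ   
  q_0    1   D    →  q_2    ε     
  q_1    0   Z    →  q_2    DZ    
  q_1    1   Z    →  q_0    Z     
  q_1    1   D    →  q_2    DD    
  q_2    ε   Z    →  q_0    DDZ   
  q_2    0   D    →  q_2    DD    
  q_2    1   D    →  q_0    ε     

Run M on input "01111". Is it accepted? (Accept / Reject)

(q_0, 01111, Z)
  read 0, top Z: go to q_0, push Z → (q_0, 1111, Z)
  read 1, top Z: go to q_0, push DDZ → (q_0, 111, DDZ)
  read 1, top D: go to q_2, push ε → (q_2, 11, DZ)
  read 1, top D: go to q_0, push ε → (q_0, 1, Z)
  read 1, top Z: go to q_0, push DDZ → (q_0, ε, DDZ)
All input consumed; stack is DDZ, not empty, and no further ε-move applies.

Reject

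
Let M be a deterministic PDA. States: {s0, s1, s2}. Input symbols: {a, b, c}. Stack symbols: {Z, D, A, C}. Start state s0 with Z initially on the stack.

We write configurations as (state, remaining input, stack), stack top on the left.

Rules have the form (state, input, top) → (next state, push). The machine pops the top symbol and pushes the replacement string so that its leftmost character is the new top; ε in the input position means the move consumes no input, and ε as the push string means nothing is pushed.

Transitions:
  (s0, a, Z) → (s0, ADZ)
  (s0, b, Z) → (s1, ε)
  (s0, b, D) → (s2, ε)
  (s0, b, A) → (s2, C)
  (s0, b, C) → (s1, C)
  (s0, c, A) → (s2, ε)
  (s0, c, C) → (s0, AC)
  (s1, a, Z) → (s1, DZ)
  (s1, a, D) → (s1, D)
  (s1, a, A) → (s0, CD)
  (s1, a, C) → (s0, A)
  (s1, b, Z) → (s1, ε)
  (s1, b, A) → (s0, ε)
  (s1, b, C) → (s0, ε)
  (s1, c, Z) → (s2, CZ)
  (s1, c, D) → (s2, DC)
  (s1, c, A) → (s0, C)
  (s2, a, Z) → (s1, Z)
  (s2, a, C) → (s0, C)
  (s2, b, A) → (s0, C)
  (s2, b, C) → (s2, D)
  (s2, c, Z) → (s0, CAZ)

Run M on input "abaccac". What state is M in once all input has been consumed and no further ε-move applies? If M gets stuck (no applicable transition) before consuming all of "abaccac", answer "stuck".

s0

(s0, abaccac, Z) ⊢ (s0, baccac, ADZ) ⊢ (s2, accac, CDZ) ⊢ (s0, ccac, CDZ) ⊢ (s0, cac, ACDZ) ⊢ (s2, ac, CDZ) ⊢ (s0, c, CDZ) ⊢ (s0, ε, ACDZ)
All input consumed; M is in state s0.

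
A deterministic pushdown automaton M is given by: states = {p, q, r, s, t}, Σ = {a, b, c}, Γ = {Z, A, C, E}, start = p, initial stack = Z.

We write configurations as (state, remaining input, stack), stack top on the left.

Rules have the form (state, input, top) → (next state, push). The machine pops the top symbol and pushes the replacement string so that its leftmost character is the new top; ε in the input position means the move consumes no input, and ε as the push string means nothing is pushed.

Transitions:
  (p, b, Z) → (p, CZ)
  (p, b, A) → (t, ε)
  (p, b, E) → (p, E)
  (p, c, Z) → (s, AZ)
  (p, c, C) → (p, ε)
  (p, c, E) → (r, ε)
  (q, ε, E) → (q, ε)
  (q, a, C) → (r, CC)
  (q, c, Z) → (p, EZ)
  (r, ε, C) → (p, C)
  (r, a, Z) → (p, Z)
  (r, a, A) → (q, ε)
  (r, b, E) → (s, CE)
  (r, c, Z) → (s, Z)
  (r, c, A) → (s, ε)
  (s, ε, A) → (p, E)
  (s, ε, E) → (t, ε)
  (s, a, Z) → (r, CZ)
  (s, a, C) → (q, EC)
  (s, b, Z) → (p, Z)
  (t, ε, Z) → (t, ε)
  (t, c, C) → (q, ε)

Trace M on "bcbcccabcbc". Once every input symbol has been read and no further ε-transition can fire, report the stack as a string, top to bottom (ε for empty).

(p, bcbcccabcbc, Z)
  read b, top Z: go to p, push CZ → (p, cbcccabcbc, CZ)
  read c, top C: go to p, push ε → (p, bcccabcbc, Z)
  read b, top Z: go to p, push CZ → (p, cccabcbc, CZ)
  read c, top C: go to p, push ε → (p, ccabcbc, Z)
  read c, top Z: go to s, push AZ → (s, cabcbc, AZ)
  ε-move, top A: go to p, push E → (p, cabcbc, EZ)
  read c, top E: go to r, push ε → (r, abcbc, Z)
  read a, top Z: go to p, push Z → (p, bcbc, Z)
  read b, top Z: go to p, push CZ → (p, cbc, CZ)
  read c, top C: go to p, push ε → (p, bc, Z)
  read b, top Z: go to p, push CZ → (p, c, CZ)
  read c, top C: go to p, push ε → (p, ε, Z)
All input consumed in state p with stack Z.

Z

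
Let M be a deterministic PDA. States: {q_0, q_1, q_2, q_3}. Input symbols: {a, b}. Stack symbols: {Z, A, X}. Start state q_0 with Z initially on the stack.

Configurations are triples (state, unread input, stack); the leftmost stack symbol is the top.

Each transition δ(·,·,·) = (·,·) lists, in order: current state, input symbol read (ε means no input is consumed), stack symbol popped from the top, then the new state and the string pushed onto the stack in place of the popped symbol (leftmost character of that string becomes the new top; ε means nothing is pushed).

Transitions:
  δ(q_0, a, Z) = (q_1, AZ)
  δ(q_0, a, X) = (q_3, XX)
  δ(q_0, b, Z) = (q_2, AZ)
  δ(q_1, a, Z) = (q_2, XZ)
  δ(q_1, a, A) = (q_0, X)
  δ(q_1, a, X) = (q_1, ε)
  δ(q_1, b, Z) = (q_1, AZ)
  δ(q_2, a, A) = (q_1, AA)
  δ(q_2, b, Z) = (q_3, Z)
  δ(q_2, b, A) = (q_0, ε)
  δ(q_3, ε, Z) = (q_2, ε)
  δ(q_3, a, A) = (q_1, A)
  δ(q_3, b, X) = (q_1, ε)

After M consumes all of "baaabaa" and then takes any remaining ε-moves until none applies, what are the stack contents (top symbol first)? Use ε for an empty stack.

(q_0, baaabaa, Z) ⊢ (q_2, aaabaa, AZ) ⊢ (q_1, aabaa, AAZ) ⊢ (q_0, abaa, XAZ) ⊢ (q_3, baa, XXAZ) ⊢ (q_1, aa, XAZ) ⊢ (q_1, a, AZ) ⊢ (q_0, ε, XZ)
All input consumed in state q_0 with stack XZ.

XZ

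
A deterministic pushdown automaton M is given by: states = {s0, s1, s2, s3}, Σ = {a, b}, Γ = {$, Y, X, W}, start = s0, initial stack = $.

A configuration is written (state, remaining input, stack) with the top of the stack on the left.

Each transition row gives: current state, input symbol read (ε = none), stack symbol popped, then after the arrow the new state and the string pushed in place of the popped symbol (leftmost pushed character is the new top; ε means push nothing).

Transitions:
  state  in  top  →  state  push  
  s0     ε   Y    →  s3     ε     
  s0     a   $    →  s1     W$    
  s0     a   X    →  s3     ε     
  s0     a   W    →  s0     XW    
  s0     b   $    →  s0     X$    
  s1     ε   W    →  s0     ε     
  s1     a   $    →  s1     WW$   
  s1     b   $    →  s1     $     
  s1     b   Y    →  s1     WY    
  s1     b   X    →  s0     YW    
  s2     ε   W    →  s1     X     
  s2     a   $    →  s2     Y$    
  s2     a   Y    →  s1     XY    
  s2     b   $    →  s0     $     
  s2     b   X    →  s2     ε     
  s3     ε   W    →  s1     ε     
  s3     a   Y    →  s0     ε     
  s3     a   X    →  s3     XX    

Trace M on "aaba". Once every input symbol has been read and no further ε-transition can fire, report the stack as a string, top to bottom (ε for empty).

$

(s0, aaba, $)
  read a, top $: go to s1, push W$ → (s1, aba, W$)
  ε-move, top W: go to s0, push ε → (s0, aba, $)
  read a, top $: go to s1, push W$ → (s1, ba, W$)
  ε-move, top W: go to s0, push ε → (s0, ba, $)
  read b, top $: go to s0, push X$ → (s0, a, X$)
  read a, top X: go to s3, push ε → (s3, ε, $)
All input consumed in state s3 with stack $.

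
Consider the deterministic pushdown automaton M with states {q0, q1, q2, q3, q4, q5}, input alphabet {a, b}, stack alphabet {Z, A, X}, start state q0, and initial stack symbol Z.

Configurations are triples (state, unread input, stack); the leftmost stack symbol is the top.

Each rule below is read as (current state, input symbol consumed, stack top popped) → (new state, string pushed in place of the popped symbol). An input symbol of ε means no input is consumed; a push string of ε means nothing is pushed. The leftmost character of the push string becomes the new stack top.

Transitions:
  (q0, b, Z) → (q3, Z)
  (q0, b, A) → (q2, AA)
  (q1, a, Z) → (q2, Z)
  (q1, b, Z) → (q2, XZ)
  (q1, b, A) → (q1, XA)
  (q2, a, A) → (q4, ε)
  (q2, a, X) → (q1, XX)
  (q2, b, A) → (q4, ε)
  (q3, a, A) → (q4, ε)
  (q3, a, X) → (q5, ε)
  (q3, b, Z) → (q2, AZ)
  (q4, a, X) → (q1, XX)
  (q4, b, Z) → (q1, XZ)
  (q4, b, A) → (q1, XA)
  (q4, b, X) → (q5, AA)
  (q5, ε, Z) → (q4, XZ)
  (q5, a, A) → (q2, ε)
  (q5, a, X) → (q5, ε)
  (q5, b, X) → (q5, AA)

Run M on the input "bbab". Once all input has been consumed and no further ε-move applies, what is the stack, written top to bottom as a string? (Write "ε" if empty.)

(q0, bbab, Z)
  read b, top Z: go to q3, push Z → (q3, bab, Z)
  read b, top Z: go to q2, push AZ → (q2, ab, AZ)
  read a, top A: go to q4, push ε → (q4, b, Z)
  read b, top Z: go to q1, push XZ → (q1, ε, XZ)
All input consumed in state q1 with stack XZ.

XZ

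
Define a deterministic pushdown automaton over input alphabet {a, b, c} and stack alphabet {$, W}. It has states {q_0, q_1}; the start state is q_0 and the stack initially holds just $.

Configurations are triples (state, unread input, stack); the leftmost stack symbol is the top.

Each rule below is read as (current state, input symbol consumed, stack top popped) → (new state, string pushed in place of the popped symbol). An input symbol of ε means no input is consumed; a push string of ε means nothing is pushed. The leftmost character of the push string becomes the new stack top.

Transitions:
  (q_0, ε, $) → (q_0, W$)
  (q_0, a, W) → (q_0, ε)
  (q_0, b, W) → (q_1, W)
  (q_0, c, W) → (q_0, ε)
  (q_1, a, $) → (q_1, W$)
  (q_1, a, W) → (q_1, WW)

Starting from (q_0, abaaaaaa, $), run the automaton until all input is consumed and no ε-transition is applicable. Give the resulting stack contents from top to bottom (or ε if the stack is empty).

WWWWWWW$

(q_0, abaaaaaa, $)
  ε-move, top $: go to q_0, push W$ → (q_0, abaaaaaa, W$)
  read a, top W: go to q_0, push ε → (q_0, baaaaaa, $)
  ε-move, top $: go to q_0, push W$ → (q_0, baaaaaa, W$)
  read b, top W: go to q_1, push W → (q_1, aaaaaa, W$)
  read a, top W: go to q_1, push WW → (q_1, aaaaa, WW$)
  read a, top W: go to q_1, push WW → (q_1, aaaa, WWW$)
  read a, top W: go to q_1, push WW → (q_1, aaa, WWWW$)
  read a, top W: go to q_1, push WW → (q_1, aa, WWWWW$)
  read a, top W: go to q_1, push WW → (q_1, a, WWWWWW$)
  read a, top W: go to q_1, push WW → (q_1, ε, WWWWWWW$)
All input consumed in state q_1 with stack WWWWWWW$.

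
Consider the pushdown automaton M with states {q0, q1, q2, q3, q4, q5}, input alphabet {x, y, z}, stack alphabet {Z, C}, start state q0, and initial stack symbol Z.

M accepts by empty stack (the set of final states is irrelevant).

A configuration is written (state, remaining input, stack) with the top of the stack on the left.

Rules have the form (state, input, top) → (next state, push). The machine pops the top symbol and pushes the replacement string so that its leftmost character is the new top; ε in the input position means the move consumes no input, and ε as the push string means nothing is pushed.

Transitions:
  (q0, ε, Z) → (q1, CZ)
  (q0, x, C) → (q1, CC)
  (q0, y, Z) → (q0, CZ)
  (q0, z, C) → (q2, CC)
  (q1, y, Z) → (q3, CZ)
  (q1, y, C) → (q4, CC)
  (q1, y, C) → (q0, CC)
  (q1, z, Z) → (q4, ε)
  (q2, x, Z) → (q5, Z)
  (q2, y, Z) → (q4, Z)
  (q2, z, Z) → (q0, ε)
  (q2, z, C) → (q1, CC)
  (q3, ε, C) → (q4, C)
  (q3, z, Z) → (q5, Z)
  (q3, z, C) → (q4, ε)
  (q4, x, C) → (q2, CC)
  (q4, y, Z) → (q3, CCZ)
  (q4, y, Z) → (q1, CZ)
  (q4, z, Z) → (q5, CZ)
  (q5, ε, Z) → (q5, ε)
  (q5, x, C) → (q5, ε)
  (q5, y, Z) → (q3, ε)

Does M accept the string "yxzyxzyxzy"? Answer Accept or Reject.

No computation consumes all input and empties the stack.

Reject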